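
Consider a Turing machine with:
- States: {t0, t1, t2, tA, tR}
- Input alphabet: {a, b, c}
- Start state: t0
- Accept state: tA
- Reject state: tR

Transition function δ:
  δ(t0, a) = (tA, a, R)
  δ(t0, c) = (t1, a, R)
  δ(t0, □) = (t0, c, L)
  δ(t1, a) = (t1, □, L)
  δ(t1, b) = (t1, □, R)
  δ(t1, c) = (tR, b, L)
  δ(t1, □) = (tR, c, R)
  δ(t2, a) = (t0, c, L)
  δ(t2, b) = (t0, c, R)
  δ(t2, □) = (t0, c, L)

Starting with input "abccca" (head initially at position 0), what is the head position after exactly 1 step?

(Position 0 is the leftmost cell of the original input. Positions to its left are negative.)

Execution trace (head position shown):
Step 0: [t0]abccca  (head at position 0)
Step 1: move right → a[tA]bccca  (head at position 1)

After 1 step, the head is at position 1.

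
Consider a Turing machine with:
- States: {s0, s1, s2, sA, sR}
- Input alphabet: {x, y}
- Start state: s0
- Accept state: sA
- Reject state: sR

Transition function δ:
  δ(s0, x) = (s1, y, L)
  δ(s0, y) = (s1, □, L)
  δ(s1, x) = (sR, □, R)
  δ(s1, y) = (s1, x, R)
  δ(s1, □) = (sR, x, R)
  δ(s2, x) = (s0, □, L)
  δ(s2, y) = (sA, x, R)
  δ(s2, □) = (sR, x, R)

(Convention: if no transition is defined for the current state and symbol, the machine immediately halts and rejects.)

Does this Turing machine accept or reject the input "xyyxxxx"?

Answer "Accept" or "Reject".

Execution trace:
Initial: [s0]xyyxxxx
Step 1: δ(s0, x) = (s1, y, L) → [s1]□yyyxxxx
Step 2: δ(s1, □) = (sR, x, R) → x[sR]yyyxxxx

The machine reaches the reject state sR and halts.

Answer: Reject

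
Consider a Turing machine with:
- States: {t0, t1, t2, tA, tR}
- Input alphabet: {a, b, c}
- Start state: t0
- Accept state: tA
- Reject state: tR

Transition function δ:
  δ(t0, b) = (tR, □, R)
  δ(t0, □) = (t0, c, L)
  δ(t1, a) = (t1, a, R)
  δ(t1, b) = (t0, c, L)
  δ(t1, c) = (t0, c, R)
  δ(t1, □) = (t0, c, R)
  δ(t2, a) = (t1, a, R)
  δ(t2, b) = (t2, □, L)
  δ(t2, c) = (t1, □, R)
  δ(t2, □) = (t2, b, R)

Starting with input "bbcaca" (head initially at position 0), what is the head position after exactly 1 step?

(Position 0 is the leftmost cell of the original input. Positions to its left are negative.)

Execution trace (head position shown):
Step 0: [t0]bbcaca  (head at position 0)
Step 1: move right → □[tR]bcaca  (head at position 1)

After 1 step, the head is at position 1.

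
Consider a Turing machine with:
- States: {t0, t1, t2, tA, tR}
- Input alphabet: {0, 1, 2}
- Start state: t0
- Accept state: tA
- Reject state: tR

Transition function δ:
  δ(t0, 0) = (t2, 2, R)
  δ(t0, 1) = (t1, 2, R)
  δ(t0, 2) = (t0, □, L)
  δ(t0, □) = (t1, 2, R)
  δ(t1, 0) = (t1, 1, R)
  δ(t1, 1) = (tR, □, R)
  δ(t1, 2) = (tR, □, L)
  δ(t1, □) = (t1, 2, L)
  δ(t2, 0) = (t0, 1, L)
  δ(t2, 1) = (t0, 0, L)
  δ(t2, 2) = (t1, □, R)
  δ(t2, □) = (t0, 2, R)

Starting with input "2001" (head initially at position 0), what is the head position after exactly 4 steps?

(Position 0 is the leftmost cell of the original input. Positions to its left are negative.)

Execution trace (head position shown):
Step 0: [t0]2001  (head at position 0)
Step 1: move left → [t0]□□001  (head at position -1)
Step 2: move right → 2[t1]□001  (head at position 0)
Step 3: move left → [t1]22001  (head at position -1)
Step 4: move left → [tR]□□2001  (head at position -2)

After 4 steps, the head is at position -2.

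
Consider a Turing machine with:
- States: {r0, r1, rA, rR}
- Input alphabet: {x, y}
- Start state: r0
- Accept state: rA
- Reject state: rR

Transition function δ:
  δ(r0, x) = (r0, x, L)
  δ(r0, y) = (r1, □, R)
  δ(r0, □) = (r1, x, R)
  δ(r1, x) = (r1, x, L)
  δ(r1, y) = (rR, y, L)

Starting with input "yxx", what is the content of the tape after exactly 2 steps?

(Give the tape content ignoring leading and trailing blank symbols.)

Execution trace:
Initial: [r0]yxx
Step 1: δ(r0, y) = (r1, □, R) → □[r1]xx
Step 2: δ(r1, x) = (r1, x, L) → [r1]□xx

No transition is defined for δ(r1, □). By convention the machine halts and rejects.

After 2 steps, the tape (ignoring leading/trailing blanks) is: xx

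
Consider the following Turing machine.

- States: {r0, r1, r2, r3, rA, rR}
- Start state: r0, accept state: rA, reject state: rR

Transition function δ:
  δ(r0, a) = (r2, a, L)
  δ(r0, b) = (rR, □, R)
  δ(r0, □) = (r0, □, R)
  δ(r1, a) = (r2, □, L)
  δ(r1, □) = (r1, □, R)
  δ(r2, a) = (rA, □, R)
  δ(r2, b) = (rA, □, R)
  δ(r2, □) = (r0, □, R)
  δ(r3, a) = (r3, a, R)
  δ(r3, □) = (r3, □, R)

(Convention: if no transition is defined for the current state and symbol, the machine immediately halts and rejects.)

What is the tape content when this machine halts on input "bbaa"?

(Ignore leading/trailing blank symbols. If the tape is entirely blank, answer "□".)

Execution trace:
Initial: [r0]bbaa
Step 1: δ(r0, b) = (rR, □, R) → □[rR]baa

The machine reaches the reject state rR and halts.

Final tape (ignoring leading/trailing blanks): baa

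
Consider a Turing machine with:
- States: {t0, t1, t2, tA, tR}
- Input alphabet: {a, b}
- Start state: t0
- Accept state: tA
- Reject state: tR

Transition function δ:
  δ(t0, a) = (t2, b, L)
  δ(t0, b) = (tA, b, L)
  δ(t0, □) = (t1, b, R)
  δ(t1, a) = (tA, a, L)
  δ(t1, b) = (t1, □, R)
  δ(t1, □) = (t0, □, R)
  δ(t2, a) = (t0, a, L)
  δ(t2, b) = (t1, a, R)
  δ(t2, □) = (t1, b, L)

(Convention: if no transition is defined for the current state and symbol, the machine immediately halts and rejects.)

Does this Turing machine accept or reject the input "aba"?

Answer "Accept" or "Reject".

Execution trace:
Initial: [t0]aba
Step 1: δ(t0, a) = (t2, b, L) → [t2]□bba
Step 2: δ(t2, □) = (t1, b, L) → [t1]□bbba
Step 3: δ(t1, □) = (t0, □, R) → □[t0]bbba
Step 4: δ(t0, b) = (tA, b, L) → [tA]□bbba

The machine reaches the accept state tA and halts.

Answer: Accept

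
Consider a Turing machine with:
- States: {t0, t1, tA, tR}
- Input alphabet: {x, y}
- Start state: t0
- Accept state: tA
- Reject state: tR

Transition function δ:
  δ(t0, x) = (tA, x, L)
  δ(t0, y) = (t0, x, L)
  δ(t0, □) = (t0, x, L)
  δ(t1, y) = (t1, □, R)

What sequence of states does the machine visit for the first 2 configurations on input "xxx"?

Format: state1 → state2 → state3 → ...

Execution trace:
Initial: [t0]xxx
Step 1: δ(t0, x) = (tA, x, L) → [tA]□xxx

The machine reaches the accept state tA and halts.

State sequence: t0 → tA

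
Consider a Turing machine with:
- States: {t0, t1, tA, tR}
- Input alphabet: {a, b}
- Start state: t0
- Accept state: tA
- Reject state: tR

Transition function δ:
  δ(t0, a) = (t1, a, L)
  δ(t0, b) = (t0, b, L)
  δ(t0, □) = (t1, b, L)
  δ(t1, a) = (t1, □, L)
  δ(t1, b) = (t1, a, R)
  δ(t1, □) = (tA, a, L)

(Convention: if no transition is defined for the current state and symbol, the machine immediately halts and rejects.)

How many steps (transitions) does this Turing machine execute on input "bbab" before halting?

Execution trace:
Initial: [t0]bbab
Step 1: δ(t0, b) = (t0, b, L) → [t0]□bbab
Step 2: δ(t0, □) = (t1, b, L) → [t1]□bbbab
Step 3: δ(t1, □) = (tA, a, L) → [tA]□abbbab

The machine reaches the accept state tA and halts.

The machine executed 3 steps before halting.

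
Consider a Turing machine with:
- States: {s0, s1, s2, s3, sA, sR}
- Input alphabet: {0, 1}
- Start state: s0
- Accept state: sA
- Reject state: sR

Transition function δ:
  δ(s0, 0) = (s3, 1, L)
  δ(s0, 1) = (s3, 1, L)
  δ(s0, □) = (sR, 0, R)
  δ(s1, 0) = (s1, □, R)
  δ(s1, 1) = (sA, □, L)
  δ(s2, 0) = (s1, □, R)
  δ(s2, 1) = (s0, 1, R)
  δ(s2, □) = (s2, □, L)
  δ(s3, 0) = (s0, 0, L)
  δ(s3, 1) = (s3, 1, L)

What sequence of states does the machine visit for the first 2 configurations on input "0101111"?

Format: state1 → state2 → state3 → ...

Execution trace:
Initial: [s0]0101111
Step 1: δ(s0, 0) = (s3, 1, L) → [s3]□1101111

No transition is defined for δ(s3, □). By convention the machine halts and rejects.

State sequence: s0 → s3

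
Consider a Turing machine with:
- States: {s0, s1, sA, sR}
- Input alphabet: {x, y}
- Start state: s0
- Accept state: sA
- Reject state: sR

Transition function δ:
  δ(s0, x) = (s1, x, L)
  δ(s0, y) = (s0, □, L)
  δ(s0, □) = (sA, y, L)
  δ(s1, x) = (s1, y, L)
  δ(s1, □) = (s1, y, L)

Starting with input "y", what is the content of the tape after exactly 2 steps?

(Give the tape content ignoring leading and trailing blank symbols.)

Execution trace:
Initial: [s0]y
Step 1: δ(s0, y) = (s0, □, L) → [s0]□□
Step 2: δ(s0, □) = (sA, y, L) → [sA]□y□

The machine reaches the accept state sA and halts.

After 2 steps, the tape (ignoring leading/trailing blanks) is: y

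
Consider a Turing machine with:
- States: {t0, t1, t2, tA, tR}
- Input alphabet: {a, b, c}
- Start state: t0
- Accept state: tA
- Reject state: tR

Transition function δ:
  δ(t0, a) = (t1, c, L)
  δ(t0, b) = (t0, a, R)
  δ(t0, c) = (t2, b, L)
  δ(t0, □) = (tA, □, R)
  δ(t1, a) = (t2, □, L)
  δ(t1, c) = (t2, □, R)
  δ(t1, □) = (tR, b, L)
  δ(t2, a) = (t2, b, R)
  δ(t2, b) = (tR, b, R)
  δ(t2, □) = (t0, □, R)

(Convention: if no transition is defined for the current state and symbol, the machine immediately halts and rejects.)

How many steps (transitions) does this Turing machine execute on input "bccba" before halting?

Execution trace:
Initial: [t0]bccba
Step 1: δ(t0, b) = (t0, a, R) → a[t0]ccba
Step 2: δ(t0, c) = (t2, b, L) → [t2]abcba
Step 3: δ(t2, a) = (t2, b, R) → b[t2]bcba
Step 4: δ(t2, b) = (tR, b, R) → bb[tR]cba

The machine reaches the reject state tR and halts.

The machine executed 4 steps before halting.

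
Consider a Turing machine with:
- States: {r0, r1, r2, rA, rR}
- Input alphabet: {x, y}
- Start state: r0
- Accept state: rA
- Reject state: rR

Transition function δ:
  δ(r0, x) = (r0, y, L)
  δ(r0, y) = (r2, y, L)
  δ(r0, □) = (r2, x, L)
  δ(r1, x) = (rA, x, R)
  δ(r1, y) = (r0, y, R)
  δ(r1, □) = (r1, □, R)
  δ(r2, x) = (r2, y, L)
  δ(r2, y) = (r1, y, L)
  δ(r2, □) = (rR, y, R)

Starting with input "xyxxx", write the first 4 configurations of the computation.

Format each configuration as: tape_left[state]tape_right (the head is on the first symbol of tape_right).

Transitions applied:
Step 1: δ(r0, x) = (r0, y, L)
Step 2: δ(r0, □) = (r2, x, L)
Step 3: δ(r2, □) = (rR, y, R)

The first 4 configurations are:
[r0]xyxxx ⊢ [r0]□yyxxx ⊢ [r2]□xyyxxx ⊢ y[rR]xyyxxx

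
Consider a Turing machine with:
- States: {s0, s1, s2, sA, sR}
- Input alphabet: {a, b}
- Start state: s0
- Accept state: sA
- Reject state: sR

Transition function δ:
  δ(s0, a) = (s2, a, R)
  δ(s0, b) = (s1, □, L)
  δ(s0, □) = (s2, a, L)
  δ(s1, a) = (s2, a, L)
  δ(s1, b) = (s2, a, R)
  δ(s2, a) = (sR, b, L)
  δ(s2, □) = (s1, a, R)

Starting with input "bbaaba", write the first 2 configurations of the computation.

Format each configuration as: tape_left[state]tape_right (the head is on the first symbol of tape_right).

Transitions applied:
Step 1: δ(s0, b) = (s1, □, L)

The first 2 configurations are:
[s0]bbaaba ⊢ [s1]□□baaba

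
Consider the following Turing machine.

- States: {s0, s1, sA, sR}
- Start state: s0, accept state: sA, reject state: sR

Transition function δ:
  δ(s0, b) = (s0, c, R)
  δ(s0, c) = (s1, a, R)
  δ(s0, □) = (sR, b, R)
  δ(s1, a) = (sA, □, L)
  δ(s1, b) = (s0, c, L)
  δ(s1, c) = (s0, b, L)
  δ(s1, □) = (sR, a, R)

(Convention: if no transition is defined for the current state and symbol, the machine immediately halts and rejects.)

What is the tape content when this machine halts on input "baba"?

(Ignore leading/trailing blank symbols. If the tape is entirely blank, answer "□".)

Execution trace:
Initial: [s0]baba
Step 1: δ(s0, b) = (s0, c, R) → c[s0]aba

No transition is defined for δ(s0, a). By convention the machine halts and rejects.

Final tape (ignoring leading/trailing blanks): caba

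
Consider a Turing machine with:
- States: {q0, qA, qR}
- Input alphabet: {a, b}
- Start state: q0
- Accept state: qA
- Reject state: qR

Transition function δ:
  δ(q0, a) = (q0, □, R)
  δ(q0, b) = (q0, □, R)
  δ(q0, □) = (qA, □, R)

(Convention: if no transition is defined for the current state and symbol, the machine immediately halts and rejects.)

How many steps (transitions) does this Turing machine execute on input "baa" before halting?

Execution trace:
Initial: [q0]baa
Step 1: δ(q0, b) = (q0, □, R) → □[q0]aa
Step 2: δ(q0, a) = (q0, □, R) → □□[q0]a
Step 3: δ(q0, a) = (q0, □, R) → □□□[q0]□
Step 4: δ(q0, □) = (qA, □, R) → □□□□[qA]□

The machine reaches the accept state qA and halts.

The machine executed 4 steps before halting.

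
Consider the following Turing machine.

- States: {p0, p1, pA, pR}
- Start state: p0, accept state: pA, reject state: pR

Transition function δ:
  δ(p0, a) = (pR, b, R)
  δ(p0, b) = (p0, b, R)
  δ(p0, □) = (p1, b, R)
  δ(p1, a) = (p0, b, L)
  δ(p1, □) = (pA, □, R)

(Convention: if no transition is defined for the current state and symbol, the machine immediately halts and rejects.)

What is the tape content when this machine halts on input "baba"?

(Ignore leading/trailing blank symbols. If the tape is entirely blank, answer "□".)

Execution trace:
Initial: [p0]baba
Step 1: δ(p0, b) = (p0, b, R) → b[p0]aba
Step 2: δ(p0, a) = (pR, b, R) → bb[pR]ba

The machine reaches the reject state pR and halts.

Final tape (ignoring leading/trailing blanks): bbba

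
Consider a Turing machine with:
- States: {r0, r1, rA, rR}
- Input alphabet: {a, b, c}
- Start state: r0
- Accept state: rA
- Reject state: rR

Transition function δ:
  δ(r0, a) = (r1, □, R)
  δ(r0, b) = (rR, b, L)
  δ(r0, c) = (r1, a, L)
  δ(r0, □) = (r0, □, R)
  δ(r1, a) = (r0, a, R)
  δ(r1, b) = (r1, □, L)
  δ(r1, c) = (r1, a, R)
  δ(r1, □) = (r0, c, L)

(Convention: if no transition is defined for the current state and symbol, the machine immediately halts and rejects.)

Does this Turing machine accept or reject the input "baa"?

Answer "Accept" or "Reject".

Execution trace:
Initial: [r0]baa
Step 1: δ(r0, b) = (rR, b, L) → [rR]□baa

The machine reaches the reject state rR and halts.

Answer: Reject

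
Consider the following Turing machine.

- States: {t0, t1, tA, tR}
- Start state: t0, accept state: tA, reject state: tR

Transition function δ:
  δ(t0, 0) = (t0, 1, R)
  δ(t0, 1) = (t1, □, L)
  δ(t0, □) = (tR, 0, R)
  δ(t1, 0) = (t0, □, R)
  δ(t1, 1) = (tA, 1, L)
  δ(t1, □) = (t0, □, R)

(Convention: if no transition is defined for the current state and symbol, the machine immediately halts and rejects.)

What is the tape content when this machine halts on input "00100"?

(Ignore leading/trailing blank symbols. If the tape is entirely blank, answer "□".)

Execution trace:
Initial: [t0]00100
Step 1: δ(t0, 0) = (t0, 1, R) → 1[t0]0100
Step 2: δ(t0, 0) = (t0, 1, R) → 11[t0]100
Step 3: δ(t0, 1) = (t1, □, L) → 1[t1]1□00
Step 4: δ(t1, 1) = (tA, 1, L) → [tA]11□00

The machine reaches the accept state tA and halts.

Final tape (ignoring leading/trailing blanks): 11□00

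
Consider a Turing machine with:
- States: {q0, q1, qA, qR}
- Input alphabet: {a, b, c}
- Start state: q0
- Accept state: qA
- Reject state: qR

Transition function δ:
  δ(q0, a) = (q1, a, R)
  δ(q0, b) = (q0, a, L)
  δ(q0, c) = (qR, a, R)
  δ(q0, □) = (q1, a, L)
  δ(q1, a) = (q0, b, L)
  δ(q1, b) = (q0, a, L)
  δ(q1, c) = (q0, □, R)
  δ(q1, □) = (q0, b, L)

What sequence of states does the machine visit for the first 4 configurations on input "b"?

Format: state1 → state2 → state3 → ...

Execution trace:
Initial: [q0]b
Step 1: δ(q0, b) = (q0, a, L) → [q0]□a
Step 2: δ(q0, □) = (q1, a, L) → [q1]□aa
Step 3: δ(q1, □) = (q0, b, L) → [q0]□baa

State sequence: q0 → q0 → q1 → q0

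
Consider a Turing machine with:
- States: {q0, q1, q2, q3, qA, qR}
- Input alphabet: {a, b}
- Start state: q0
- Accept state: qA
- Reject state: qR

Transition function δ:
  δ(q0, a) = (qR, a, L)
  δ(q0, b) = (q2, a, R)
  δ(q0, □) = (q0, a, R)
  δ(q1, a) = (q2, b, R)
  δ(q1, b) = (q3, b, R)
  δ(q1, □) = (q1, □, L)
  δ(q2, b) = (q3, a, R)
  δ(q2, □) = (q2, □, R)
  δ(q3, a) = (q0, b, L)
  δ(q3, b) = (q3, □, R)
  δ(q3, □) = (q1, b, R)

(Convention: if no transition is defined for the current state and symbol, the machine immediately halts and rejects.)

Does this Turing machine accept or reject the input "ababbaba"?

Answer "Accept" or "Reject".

Execution trace:
Initial: [q0]ababbaba
Step 1: δ(q0, a) = (qR, a, L) → [qR]□ababbaba

The machine reaches the reject state qR and halts.

Answer: Reject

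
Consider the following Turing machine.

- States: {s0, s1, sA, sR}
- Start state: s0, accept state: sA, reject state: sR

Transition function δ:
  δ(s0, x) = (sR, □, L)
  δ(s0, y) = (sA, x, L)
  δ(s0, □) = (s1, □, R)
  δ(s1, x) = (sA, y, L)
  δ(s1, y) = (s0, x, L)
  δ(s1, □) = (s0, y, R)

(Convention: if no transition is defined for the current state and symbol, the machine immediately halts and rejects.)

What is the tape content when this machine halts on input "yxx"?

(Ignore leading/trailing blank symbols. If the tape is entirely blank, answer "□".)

Execution trace:
Initial: [s0]yxx
Step 1: δ(s0, y) = (sA, x, L) → [sA]□xxx

The machine reaches the accept state sA and halts.

Final tape (ignoring leading/trailing blanks): xxx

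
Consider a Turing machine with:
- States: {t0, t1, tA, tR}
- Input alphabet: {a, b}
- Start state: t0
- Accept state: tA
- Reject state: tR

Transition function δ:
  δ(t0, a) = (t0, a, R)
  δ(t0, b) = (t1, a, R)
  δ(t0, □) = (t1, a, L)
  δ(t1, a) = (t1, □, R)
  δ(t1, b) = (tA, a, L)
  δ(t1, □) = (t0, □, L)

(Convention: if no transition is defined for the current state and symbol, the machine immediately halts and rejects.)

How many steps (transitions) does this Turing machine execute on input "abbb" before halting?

Execution trace:
Initial: [t0]abbb
Step 1: δ(t0, a) = (t0, a, R) → a[t0]bbb
Step 2: δ(t0, b) = (t1, a, R) → aa[t1]bb
Step 3: δ(t1, b) = (tA, a, L) → a[tA]aab

The machine reaches the accept state tA and halts.

The machine executed 3 steps before halting.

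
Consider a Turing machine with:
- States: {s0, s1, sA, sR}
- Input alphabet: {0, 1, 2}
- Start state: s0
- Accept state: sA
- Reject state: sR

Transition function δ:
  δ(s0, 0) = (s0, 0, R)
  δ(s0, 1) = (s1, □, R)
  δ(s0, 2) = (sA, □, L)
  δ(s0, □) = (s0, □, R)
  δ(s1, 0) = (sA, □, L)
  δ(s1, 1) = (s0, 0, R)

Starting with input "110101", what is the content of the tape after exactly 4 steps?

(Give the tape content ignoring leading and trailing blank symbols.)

Execution trace:
Initial: [s0]110101
Step 1: δ(s0, 1) = (s1, □, R) → □[s1]10101
Step 2: δ(s1, 1) = (s0, 0, R) → □0[s0]0101
Step 3: δ(s0, 0) = (s0, 0, R) → □00[s0]101
Step 4: δ(s0, 1) = (s1, □, R) → □00□[s1]01

After 4 steps, the tape (ignoring leading/trailing blanks) is: 00□01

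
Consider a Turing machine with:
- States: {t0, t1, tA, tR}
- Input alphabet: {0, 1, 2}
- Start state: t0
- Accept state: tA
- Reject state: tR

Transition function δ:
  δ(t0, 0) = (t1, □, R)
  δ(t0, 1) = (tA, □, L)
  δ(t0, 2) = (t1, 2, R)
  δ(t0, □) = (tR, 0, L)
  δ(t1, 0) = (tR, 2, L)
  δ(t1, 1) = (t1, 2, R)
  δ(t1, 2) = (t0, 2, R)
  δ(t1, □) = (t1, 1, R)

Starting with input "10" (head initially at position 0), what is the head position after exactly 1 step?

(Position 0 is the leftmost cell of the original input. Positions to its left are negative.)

Execution trace (head position shown):
Step 0: [t0]10  (head at position 0)
Step 1: move left → [tA]□□0  (head at position -1)

After 1 step, the head is at position -1.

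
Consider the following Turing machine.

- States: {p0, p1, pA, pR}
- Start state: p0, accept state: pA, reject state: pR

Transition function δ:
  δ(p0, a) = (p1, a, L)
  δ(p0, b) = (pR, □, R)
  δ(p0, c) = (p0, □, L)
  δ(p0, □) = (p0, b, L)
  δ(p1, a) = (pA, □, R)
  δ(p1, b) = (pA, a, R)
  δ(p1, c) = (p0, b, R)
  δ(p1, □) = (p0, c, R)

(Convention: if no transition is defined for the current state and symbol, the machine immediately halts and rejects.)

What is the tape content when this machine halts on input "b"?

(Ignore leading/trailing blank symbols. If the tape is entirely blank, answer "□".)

Execution trace:
Initial: [p0]b
Step 1: δ(p0, b) = (pR, □, R) → □[pR]□

The machine reaches the reject state pR and halts.

Final tape (ignoring leading/trailing blanks): □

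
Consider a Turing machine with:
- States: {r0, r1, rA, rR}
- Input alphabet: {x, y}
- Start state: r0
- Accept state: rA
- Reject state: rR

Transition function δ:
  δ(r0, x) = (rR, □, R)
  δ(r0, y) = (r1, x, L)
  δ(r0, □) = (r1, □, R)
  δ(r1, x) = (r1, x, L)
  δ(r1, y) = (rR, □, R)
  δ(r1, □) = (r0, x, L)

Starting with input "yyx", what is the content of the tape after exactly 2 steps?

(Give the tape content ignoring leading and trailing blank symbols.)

Execution trace:
Initial: [r0]yyx
Step 1: δ(r0, y) = (r1, x, L) → [r1]□xyx
Step 2: δ(r1, □) = (r0, x, L) → [r0]□xxyx

After 2 steps, the tape (ignoring leading/trailing blanks) is: xxyx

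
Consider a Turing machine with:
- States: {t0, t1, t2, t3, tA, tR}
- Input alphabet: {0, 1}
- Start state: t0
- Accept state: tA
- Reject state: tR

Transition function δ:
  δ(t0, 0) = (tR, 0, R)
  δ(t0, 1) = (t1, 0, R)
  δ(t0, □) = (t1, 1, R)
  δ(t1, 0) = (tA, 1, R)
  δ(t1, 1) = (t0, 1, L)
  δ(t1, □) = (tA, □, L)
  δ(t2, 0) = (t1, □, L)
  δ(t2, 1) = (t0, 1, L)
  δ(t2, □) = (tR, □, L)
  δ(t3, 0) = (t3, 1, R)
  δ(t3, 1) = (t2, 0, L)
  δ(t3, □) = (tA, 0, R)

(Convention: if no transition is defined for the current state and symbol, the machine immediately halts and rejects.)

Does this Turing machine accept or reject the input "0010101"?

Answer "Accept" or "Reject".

Execution trace:
Initial: [t0]0010101
Step 1: δ(t0, 0) = (tR, 0, R) → 0[tR]010101

The machine reaches the reject state tR and halts.

Answer: Reject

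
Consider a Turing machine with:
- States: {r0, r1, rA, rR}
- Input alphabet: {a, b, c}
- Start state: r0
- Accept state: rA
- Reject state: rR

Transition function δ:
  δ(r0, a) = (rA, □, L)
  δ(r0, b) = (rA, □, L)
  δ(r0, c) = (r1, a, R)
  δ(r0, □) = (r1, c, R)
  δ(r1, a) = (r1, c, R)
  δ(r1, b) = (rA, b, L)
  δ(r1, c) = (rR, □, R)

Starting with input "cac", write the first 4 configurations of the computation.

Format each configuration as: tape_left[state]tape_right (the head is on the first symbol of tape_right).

Transitions applied:
Step 1: δ(r0, c) = (r1, a, R)
Step 2: δ(r1, a) = (r1, c, R)
Step 3: δ(r1, c) = (rR, □, R)

The first 4 configurations are:
[r0]cac ⊢ a[r1]ac ⊢ ac[r1]c ⊢ ac□[rR]□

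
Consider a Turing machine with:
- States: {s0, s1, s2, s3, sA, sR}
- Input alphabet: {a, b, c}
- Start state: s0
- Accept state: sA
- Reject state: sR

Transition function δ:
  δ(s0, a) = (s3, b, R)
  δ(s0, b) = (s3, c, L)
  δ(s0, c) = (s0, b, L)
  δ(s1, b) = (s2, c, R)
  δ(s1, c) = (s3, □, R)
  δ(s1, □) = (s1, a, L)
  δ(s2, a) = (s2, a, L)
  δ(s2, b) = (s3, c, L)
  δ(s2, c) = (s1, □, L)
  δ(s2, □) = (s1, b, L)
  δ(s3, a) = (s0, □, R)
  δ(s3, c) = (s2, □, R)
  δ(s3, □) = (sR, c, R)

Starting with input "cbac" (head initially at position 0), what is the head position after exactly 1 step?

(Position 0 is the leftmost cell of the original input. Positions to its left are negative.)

Execution trace (head position shown):
Step 0: [s0]cbac  (head at position 0)
Step 1: move left → [s0]□bbac  (head at position -1)

After 1 step, the head is at position -1.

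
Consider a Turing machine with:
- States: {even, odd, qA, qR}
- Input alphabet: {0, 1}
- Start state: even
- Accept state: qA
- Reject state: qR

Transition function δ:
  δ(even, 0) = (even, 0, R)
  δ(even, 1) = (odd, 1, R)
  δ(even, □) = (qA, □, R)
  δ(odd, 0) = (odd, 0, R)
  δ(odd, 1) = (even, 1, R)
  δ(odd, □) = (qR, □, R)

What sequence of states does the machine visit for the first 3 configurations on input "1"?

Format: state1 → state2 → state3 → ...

Execution trace:
Initial: [even]1
Step 1: δ(even, 1) = (odd, 1, R) → 1[odd]□
Step 2: δ(odd, □) = (qR, □, R) → 1□[qR]□

The machine reaches the reject state qR and halts.

State sequence: even → odd → qR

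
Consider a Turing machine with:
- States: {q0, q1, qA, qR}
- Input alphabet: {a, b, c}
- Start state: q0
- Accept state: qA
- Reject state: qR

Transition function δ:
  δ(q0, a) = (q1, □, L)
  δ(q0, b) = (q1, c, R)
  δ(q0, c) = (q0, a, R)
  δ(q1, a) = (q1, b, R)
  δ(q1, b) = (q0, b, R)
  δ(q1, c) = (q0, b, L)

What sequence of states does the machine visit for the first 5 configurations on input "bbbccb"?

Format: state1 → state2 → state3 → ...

Execution trace:
Initial: [q0]bbbccb
Step 1: δ(q0, b) = (q1, c, R) → c[q1]bbccb
Step 2: δ(q1, b) = (q0, b, R) → cb[q0]bccb
Step 3: δ(q0, b) = (q1, c, R) → cbc[q1]ccb
Step 4: δ(q1, c) = (q0, b, L) → cb[q0]cbcb

State sequence: q0 → q1 → q0 → q1 → q0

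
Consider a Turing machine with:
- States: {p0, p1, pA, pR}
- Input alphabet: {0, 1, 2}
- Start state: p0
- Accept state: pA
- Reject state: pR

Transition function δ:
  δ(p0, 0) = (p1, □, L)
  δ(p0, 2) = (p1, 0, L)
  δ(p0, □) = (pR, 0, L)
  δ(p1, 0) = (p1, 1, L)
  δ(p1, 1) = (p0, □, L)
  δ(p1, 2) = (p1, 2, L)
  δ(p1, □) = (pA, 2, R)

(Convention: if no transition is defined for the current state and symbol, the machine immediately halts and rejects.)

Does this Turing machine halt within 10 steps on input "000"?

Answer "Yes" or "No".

Execution trace:
Initial: [p0]000
Step 1: δ(p0, 0) = (p1, □, L) → [p1]□□00
Step 2: δ(p1, □) = (pA, 2, R) → 2[pA]□00

The machine reaches the accept state pA and halts.
The machine halted after 2 steps (within the 10-step bound).

Answer: Yes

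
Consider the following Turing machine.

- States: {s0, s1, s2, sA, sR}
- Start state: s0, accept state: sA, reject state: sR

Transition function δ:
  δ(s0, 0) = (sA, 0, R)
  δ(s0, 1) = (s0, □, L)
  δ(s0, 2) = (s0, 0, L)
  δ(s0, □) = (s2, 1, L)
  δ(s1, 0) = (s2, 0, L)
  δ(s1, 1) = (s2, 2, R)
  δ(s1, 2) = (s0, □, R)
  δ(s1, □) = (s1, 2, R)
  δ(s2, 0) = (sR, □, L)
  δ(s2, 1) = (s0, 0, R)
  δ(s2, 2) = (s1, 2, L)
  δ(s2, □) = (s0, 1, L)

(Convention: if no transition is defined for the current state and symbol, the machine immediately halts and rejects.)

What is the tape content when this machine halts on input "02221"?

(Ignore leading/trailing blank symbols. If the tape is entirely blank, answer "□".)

Execution trace:
Initial: [s0]02221
Step 1: δ(s0, 0) = (sA, 0, R) → 0[sA]2221

The machine reaches the accept state sA and halts.

Final tape (ignoring leading/trailing blanks): 02221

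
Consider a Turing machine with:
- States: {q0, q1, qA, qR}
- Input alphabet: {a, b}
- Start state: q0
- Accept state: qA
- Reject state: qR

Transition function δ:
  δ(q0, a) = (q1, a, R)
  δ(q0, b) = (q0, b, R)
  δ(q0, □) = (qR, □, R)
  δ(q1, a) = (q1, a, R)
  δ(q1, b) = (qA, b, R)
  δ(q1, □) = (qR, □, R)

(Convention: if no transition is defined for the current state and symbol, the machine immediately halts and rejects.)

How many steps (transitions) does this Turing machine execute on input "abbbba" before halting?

Execution trace:
Initial: [q0]abbbba
Step 1: δ(q0, a) = (q1, a, R) → a[q1]bbbba
Step 2: δ(q1, b) = (qA, b, R) → ab[qA]bbba

The machine reaches the accept state qA and halts.

The machine executed 2 steps before halting.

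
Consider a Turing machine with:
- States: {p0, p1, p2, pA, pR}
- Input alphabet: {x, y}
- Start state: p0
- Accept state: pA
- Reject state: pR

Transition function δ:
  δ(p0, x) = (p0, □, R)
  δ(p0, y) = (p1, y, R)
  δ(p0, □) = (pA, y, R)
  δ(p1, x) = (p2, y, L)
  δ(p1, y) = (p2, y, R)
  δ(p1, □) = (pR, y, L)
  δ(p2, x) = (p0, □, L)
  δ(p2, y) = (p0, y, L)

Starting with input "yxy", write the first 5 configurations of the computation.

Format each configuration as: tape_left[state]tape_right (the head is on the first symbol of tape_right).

Transitions applied:
Step 1: δ(p0, y) = (p1, y, R)
Step 2: δ(p1, x) = (p2, y, L)
Step 3: δ(p2, y) = (p0, y, L)
Step 4: δ(p0, □) = (pA, y, R)

The first 5 configurations are:
[p0]yxy ⊢ y[p1]xy ⊢ [p2]yyy ⊢ [p0]□yyy ⊢ y[pA]yyy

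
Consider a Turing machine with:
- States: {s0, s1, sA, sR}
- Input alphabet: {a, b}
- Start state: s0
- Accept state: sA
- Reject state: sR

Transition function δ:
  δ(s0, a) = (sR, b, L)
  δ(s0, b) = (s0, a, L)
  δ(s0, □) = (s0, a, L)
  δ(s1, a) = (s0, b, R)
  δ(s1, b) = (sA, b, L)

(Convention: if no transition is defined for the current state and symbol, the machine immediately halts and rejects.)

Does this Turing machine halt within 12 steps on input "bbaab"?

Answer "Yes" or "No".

Execution trace:
Initial: [s0]bbaab
Step 1: δ(s0, b) = (s0, a, L) → [s0]□abaab
Step 2: δ(s0, □) = (s0, a, L) → [s0]□aabaab
Step 3: δ(s0, □) = (s0, a, L) → [s0]□aaabaab
Step 4: δ(s0, □) = (s0, a, L) → [s0]□aaaabaab
Step 5: δ(s0, □) = (s0, a, L) → [s0]□aaaaabaab
Step 6: δ(s0, □) = (s0, a, L) → [s0]□aaaaaabaab
Step 7: δ(s0, □) = (s0, a, L) → [s0]□aaaaaaabaab
Step 8: δ(s0, □) = (s0, a, L) → [s0]□aaaaaaaabaab
Step 9: δ(s0, □) = (s0, a, L) → [s0]□aaaaaaaaabaab
Step 10: δ(s0, □) = (s0, a, L) → [s0]□aaaaaaaaaabaab
Step 11: δ(s0, □) = (s0, a, L) → [s0]□aaaaaaaaaaabaab
Step 12: δ(s0, □) = (s0, a, L) → [s0]□aaaaaaaaaaaabaab

The machine has not reached a halting state after 12 steps.
The machine did not halt within the 12-step bound.

Answer: No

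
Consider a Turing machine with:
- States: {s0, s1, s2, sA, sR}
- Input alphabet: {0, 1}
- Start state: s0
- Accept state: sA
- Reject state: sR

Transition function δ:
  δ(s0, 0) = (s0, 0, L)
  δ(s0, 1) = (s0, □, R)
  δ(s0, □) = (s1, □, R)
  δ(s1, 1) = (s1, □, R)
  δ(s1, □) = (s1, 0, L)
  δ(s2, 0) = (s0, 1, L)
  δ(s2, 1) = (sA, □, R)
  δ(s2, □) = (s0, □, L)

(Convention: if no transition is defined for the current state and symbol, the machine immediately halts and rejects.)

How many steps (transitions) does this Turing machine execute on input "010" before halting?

Execution trace:
Initial: [s0]010
Step 1: δ(s0, 0) = (s0, 0, L) → [s0]□010
Step 2: δ(s0, □) = (s1, □, R) → □[s1]010

No transition is defined for δ(s1, 0). By convention the machine halts and rejects.

The machine executed 2 steps before halting.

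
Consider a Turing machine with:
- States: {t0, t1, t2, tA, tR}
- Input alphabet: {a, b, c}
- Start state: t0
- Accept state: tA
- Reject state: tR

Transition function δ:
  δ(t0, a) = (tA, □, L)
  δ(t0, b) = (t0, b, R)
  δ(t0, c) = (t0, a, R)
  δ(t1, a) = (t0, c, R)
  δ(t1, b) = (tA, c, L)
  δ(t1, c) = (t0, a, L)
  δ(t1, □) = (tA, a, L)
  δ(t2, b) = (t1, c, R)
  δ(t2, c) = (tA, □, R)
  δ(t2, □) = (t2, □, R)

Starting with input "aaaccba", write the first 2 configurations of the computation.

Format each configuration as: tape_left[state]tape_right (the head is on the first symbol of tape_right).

Transitions applied:
Step 1: δ(t0, a) = (tA, □, L)

The first 2 configurations are:
[t0]aaaccba ⊢ [tA]□□aaccba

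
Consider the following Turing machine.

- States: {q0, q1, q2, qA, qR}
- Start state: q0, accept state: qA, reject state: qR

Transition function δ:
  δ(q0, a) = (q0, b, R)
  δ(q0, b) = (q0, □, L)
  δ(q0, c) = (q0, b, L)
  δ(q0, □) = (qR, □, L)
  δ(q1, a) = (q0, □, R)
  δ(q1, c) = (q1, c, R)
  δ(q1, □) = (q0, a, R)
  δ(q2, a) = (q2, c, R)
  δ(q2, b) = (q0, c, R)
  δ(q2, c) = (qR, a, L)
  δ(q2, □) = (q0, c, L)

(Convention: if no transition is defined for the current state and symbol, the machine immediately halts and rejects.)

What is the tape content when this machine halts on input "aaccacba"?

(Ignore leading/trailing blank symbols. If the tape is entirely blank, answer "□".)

Execution trace:
Initial: [q0]aaccacba
Step 1: δ(q0, a) = (q0, b, R) → b[q0]accacba
Step 2: δ(q0, a) = (q0, b, R) → bb[q0]ccacba
Step 3: δ(q0, c) = (q0, b, L) → b[q0]bbcacba
Step 4: δ(q0, b) = (q0, □, L) → [q0]b□bcacba
Step 5: δ(q0, b) = (q0, □, L) → [q0]□□□bcacba
Step 6: δ(q0, □) = (qR, □, L) → [qR]□□□□bcacba

The machine reaches the reject state qR and halts.

Final tape (ignoring leading/trailing blanks): bcacba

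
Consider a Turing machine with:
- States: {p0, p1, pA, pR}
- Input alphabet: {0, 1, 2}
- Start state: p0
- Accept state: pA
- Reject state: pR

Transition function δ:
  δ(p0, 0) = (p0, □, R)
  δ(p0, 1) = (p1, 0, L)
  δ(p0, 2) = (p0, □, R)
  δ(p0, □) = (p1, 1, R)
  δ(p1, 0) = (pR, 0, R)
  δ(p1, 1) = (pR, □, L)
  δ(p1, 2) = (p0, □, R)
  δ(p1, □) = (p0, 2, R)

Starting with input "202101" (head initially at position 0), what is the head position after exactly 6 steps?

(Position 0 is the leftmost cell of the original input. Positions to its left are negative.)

Execution trace (head position shown):
Step 0: [p0]202101  (head at position 0)
Step 1: move right → □[p0]02101  (head at position 1)
Step 2: move right → □□[p0]2101  (head at position 2)
Step 3: move right → □□□[p0]101  (head at position 3)
Step 4: move left → □□[p1]□001  (head at position 2)
Step 5: move right → □□2[p0]001  (head at position 3)
Step 6: move right → □□2□[p0]01  (head at position 4)

After 6 steps, the head is at position 4.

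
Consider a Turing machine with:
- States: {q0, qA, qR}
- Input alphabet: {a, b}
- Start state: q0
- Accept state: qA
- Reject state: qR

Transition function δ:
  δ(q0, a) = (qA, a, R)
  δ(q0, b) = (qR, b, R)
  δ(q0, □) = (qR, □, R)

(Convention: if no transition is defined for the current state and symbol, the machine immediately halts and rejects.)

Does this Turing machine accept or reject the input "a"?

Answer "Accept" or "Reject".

Execution trace:
Initial: [q0]a
Step 1: δ(q0, a) = (qA, a, R) → a[qA]□

The machine reaches the accept state qA and halts.

Answer: Accept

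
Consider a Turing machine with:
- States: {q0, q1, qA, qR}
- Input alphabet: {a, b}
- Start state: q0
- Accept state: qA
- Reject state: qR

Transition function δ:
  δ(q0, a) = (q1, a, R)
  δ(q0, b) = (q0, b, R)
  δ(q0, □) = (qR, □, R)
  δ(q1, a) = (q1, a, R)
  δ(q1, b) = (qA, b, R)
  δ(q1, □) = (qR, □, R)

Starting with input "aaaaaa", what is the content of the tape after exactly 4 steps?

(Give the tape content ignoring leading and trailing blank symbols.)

Execution trace:
Initial: [q0]aaaaaa
Step 1: δ(q0, a) = (q1, a, R) → a[q1]aaaaa
Step 2: δ(q1, a) = (q1, a, R) → aa[q1]aaaa
Step 3: δ(q1, a) = (q1, a, R) → aaa[q1]aaa
Step 4: δ(q1, a) = (q1, a, R) → aaaa[q1]aa

After 4 steps, the tape (ignoring leading/trailing blanks) is: aaaaaa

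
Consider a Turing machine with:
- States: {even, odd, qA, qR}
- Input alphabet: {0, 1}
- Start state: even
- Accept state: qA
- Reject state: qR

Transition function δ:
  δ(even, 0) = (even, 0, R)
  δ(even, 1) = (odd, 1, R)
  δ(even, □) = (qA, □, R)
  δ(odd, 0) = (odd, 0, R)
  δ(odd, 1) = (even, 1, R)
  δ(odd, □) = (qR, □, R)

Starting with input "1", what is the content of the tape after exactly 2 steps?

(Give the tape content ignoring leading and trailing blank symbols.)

Execution trace:
Initial: [even]1
Step 1: δ(even, 1) = (odd, 1, R) → 1[odd]□
Step 2: δ(odd, □) = (qR, □, R) → 1□[qR]□

The machine reaches the reject state qR and halts.

After 2 steps, the tape (ignoring leading/trailing blanks) is: 1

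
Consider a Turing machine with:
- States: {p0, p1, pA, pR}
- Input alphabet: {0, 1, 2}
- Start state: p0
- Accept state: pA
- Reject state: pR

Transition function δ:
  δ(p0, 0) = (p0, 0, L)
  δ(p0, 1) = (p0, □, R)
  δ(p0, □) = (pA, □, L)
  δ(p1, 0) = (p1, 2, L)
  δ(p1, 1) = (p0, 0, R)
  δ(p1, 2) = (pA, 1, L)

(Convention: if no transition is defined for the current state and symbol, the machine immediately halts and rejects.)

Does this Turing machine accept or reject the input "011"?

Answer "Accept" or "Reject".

Execution trace:
Initial: [p0]011
Step 1: δ(p0, 0) = (p0, 0, L) → [p0]□011
Step 2: δ(p0, □) = (pA, □, L) → [pA]□□011

The machine reaches the accept state pA and halts.

Answer: Accept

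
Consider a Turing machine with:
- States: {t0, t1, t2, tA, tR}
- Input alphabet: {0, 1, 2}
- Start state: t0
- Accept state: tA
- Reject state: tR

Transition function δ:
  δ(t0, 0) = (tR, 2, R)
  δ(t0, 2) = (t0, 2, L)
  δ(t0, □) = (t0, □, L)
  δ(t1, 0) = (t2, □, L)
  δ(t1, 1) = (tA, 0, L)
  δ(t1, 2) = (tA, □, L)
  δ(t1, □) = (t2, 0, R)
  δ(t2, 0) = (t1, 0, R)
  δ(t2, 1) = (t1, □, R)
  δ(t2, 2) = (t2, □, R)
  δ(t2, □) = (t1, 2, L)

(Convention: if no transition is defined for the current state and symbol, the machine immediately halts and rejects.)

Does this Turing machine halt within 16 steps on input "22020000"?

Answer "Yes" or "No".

Execution trace:
Initial: [t0]22020000
Step 1: δ(t0, 2) = (t0, 2, L) → [t0]□22020000
Step 2: δ(t0, □) = (t0, □, L) → [t0]□□22020000
Step 3: δ(t0, □) = (t0, □, L) → [t0]□□□22020000
Step 4: δ(t0, □) = (t0, □, L) → [t0]□□□□22020000
Step 5: δ(t0, □) = (t0, □, L) → [t0]□□□□□22020000
Step 6: δ(t0, □) = (t0, □, L) → [t0]□□□□□□22020000
Step 7: δ(t0, □) = (t0, □, L) → [t0]□□□□□□□22020000
Step 8: δ(t0, □) = (t0, □, L) → [t0]□□□□□□□□22020000
Step 9: δ(t0, □) = (t0, □, L) → [t0]□□□□□□□□□22020000
Step 10: δ(t0, □) = (t0, □, L) → [t0]□□□□□□□□□□22020000
Step 11: δ(t0, □) = (t0, □, L) → [t0]□□□□□□□□□□□22020000
Step 12: δ(t0, □) = (t0, □, L) → [t0]□□□□□□□□□□□□22020000
Step 13: δ(t0, □) = (t0, □, L) → [t0]□□□□□□□□□□□□□22020000
Step 14: δ(t0, □) = (t0, □, L) → [t0]□□□□□□□□□□□□□□22020000
Step 15: δ(t0, □) = (t0, □, L) → [t0]□□□□□□□□□□□□□□□22020000
Step 16: δ(t0, □) = (t0, □, L) → [t0]□□□□□□□□□□□□□□□□22020000

The machine has not reached a halting state after 16 steps.
The machine did not halt within the 16-step bound.

Answer: No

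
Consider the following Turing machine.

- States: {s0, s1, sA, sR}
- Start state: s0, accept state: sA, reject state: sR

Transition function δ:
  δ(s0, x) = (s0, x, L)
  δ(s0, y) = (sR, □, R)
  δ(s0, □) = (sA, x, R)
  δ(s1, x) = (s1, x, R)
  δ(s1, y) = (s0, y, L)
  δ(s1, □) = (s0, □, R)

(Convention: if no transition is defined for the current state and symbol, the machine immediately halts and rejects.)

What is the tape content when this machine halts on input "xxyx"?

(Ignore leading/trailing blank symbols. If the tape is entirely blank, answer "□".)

Execution trace:
Initial: [s0]xxyx
Step 1: δ(s0, x) = (s0, x, L) → [s0]□xxyx
Step 2: δ(s0, □) = (sA, x, R) → x[sA]xxyx

The machine reaches the accept state sA and halts.

Final tape (ignoring leading/trailing blanks): xxxyx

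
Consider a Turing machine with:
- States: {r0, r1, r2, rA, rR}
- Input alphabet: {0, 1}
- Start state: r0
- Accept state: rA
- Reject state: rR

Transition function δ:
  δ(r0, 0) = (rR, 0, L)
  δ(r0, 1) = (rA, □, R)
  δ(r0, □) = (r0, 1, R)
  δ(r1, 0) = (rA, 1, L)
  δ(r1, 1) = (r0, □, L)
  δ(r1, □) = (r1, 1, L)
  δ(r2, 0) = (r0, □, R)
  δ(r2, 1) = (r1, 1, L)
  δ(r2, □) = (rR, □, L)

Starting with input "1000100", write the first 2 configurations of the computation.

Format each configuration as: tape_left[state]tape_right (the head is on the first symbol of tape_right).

Transitions applied:
Step 1: δ(r0, 1) = (rA, □, R)

The first 2 configurations are:
[r0]1000100 ⊢ □[rA]000100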